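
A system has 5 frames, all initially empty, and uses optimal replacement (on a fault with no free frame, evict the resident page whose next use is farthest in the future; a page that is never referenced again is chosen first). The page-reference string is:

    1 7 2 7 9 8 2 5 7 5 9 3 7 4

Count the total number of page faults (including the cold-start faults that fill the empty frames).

1 -> fault, frames (1)
7 -> fault, frames (1 7)
2 -> fault, frames (1 7 2)
7 -> hit
9 -> fault, frames (1 7 2 9)
8 -> fault, frames (1 7 2 9 8)
2 -> hit
5 -> fault, evict 8, frames (1 7 2 9 5)
7 -> hit
5 -> hit
9 -> hit
3 -> fault, evict 5, frames (1 7 2 9 3)
7 -> hit
4 -> fault, evict 3, frames (1 7 2 9 4)
Page faults: 8.

8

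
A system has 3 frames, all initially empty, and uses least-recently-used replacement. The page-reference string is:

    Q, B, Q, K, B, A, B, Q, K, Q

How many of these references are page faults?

6

Q: fault, frames [Q]
B: fault, frames [Q, B]
Q: hit
K: fault, frames [B, Q, K]
B: hit
A: fault, evict Q, frames [K, B, A]
B: hit
Q: fault, evict K, frames [A, B, Q]
K: fault, evict A, frames [B, Q, K]
Q: hit
Page faults: 6.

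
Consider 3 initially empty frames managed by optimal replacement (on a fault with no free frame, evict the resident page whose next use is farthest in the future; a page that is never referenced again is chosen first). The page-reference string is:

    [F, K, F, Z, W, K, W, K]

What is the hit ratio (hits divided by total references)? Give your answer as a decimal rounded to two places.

F -> miss, frames (F)
K -> miss, frames (F K)
F -> hit
Z -> miss, frames (F K Z)
W -> miss, evict Z, frames (F K W)
K -> hit
W -> hit
K -> hit
Hits: 4 of 8 references → 4/8 = 0.5000.

0.50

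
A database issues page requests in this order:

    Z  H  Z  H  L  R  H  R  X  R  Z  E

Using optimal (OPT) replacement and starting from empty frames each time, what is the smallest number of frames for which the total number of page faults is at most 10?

f=1: 12 faults
f=2: 7 faults
f=3: 6 faults
f=4: 6 faults
f=5: 6 faults
f=6: 6 faults
Smallest f with faults ≤ 10 is 2.

2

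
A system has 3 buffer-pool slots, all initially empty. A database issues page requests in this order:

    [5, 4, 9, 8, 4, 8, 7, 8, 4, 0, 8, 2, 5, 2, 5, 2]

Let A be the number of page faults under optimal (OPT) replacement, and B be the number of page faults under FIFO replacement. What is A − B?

Under OPT: F F F F . . F . . F . F F . . . → 8 faults.
Under FIFO: F F F F . . F . F F F F F . . . → 10 faults.
A − B = 8 − 10 = -2.

-2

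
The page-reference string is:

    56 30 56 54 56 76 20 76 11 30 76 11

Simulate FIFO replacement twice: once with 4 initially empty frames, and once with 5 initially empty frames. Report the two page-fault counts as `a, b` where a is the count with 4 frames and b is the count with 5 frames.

7, 6

4 frames: F F . F . F F . F F . . → 7 faults.
5 frames: F F . F . F F . F . . . → 6 faults.
6 < 7: adding a frame reduced faults, as is typical.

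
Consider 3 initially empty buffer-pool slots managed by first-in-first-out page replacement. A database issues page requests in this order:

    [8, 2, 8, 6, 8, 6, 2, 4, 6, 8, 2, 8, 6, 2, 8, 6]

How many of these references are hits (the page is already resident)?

8: fault, frames [8]
2: fault, frames [8, 2]
8: hit
6: fault, frames [8, 2, 6]
8: hit
6: hit
2: hit
4: fault, evict 8, frames [2, 6, 4]
6: hit
8: fault, evict 2, frames [6, 4, 8]
2: fault, evict 6, frames [4, 8, 2]
8: hit
6: fault, evict 4, frames [8, 2, 6]
2: hit
8: hit
6: hit
Hits: 9.

9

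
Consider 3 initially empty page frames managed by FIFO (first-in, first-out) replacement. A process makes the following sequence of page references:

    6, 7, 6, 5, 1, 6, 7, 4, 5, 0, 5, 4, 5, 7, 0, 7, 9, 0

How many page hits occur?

7

6 -> fault, frames [6]
7 -> fault, frames [6, 7]
6 -> hit
5 -> fault, frames [6, 7, 5]
1 -> fault, evict 6, frames [7, 5, 1]
6 -> fault, evict 7, frames [5, 1, 6]
7 -> fault, evict 5, frames [1, 6, 7]
4 -> fault, evict 1, frames [6, 7, 4]
5 -> fault, evict 6, frames [7, 4, 5]
0 -> fault, evict 7, frames [4, 5, 0]
5 -> hit
4 -> hit
5 -> hit
7 -> fault, evict 4, frames [5, 0, 7]
0 -> hit
7 -> hit
9 -> fault, evict 5, frames [0, 7, 9]
0 -> hit
Hits: 7.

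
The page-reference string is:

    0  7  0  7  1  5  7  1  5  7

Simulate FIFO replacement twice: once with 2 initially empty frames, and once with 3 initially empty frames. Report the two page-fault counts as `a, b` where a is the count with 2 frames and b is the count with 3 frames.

8, 4

2 frames: F F . . F F F F F F → 8 faults.
3 frames: F F . . F F . . . . → 4 faults.
4 < 8: adding a frame reduced faults, as is typical.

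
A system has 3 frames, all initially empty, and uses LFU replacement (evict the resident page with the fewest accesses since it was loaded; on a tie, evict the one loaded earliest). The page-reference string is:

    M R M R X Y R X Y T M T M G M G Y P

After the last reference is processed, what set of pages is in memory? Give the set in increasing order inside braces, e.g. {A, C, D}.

{M, P, R}

M: miss, frames [M]
R: miss, frames [M, R]
M: hit
R: hit
X: miss, frames [M, R, X]
Y: miss, evict X, frames [M, R, Y]
R: hit
X: miss, evict Y, frames [M, R, X]
Y: miss, evict X, frames [M, R, Y]
T: miss, evict Y, frames [M, R, T]
M: hit
T: hit
M: hit
G: miss, evict T, frames [M, R, G]
M: hit
G: hit
Y: miss, evict G, frames [M, R, Y]
P: miss, evict Y, frames [M, R, P]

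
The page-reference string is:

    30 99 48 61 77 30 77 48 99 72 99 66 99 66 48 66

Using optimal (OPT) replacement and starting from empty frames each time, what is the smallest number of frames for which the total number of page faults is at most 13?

f=1: 16 faults
f=2: 10 faults
f=3: 8 faults
f=4: 7 faults
f=5: 7 faults
f=6: 7 faults
f=7: 7 faults
Smallest f with faults ≤ 13 is 2.

2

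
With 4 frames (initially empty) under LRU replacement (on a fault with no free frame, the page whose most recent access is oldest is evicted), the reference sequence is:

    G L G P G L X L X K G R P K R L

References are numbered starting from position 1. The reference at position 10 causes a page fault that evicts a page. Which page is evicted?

pos 1: G: fault, frames [G]
pos 2: L: fault, frames [G, L]
pos 3: G: hit
pos 4: P: fault, frames [L, G, P]
pos 5: G: hit
pos 6: L: hit
pos 7: X: fault, frames [P, G, L, X]
pos 8: L: hit
pos 9: X: hit
pos 10: K: fault, evict P, frames [G, L, X, K]
At position 10, page P is evicted.

P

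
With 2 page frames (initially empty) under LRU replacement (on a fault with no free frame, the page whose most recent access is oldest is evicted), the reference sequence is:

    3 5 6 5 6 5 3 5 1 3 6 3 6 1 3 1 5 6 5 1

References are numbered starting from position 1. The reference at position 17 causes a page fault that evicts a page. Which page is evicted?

3

pos 1: 3 -> fault, frames [3]
pos 2: 5 -> fault, frames [3, 5]
pos 3: 6 -> fault, evict 3, frames [5, 6]
pos 4: 5 -> hit
pos 5: 6 -> hit
pos 6: 5 -> hit
pos 7: 3 -> fault, evict 6, frames [5, 3]
pos 8: 5 -> hit
pos 9: 1 -> fault, evict 3, frames [5, 1]
pos 10: 3 -> fault, evict 5, frames [1, 3]
pos 11: 6 -> fault, evict 1, frames [3, 6]
pos 12: 3 -> hit
pos 13: 6 -> hit
pos 14: 1 -> fault, evict 3, frames [6, 1]
pos 15: 3 -> fault, evict 6, frames [1, 3]
pos 16: 1 -> hit
pos 17: 5 -> fault, evict 3, frames [1, 5]
At position 17, page 3 is evicted.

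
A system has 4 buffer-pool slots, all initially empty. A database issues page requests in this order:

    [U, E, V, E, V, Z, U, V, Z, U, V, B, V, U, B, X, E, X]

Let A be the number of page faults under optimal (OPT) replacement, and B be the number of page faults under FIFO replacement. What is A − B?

-2

Under OPT: F F F . . F . . . . . F . . . F . . → 6 faults.
Under FIFO: F F F . . F . . . . . F . F . F F . → 8 faults.
A − B = 6 − 8 = -2.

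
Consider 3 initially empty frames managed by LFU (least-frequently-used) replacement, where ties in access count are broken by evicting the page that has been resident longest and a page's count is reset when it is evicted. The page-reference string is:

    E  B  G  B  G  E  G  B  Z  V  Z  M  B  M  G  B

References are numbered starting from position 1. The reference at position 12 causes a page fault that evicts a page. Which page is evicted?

Z

pos 1: E: miss, frames [E]
pos 2: B: miss, frames [E, B]
pos 3: G: miss, frames [E, B, G]
pos 4: B: hit
pos 5: G: hit
pos 6: E: hit
pos 7: G: hit
pos 8: B: hit
pos 9: Z: miss, evict E, frames [B, G, Z]
pos 10: V: miss, evict Z, frames [B, G, V]
pos 11: Z: miss, evict V, frames [B, G, Z]
pos 12: M: miss, evict Z, frames [B, G, M]
At position 12, page Z is evicted.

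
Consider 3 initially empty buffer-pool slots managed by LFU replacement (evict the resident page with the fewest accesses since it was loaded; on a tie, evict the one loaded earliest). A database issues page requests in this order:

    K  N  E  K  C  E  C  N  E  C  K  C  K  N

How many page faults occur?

K -> fault, frames [K]
N -> fault, frames [K, N]
E -> fault, frames [K, N, E]
K -> hit
C -> fault, evict N, frames [K, E, C]
E -> hit
C -> hit
N -> fault, evict K, frames [E, C, N]
E -> hit
C -> hit
K -> fault, evict N, frames [E, C, K]
C -> hit
K -> hit
N -> fault, evict K, frames [E, C, N]
Page faults: 7.

7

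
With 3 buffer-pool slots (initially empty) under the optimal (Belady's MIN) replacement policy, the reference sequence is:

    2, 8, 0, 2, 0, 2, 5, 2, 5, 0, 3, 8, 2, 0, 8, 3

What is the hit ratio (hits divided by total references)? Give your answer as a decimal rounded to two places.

0.56

2 -> miss, frames (2)
8 -> miss, frames (2 8)
0 -> miss, frames (2 8 0)
2 -> hit
0 -> hit
2 -> hit
5 -> miss, evict 8, frames (2 0 5)
2 -> hit
5 -> hit
0 -> hit
3 -> miss, evict 5, frames (2 0 3)
8 -> miss, evict 3, frames (2 0 8)
2 -> hit
0 -> hit
8 -> hit
3 -> miss, evict 8, frames (2 0 3)
Hits: 9 of 16 references → 9/16 = 0.5625.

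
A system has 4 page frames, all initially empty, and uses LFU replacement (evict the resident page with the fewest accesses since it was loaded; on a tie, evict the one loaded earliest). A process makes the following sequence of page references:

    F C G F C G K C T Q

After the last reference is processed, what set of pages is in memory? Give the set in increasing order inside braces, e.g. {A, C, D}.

{C, F, G, Q}

F → fault, frames [F]
C → fault, frames [F, C]
G → fault, frames [F, C, G]
F → hit
C → hit
G → hit
K → fault, frames [F, C, G, K]
C → hit
T → fault, evict K, frames [F, C, G, T]
Q → fault, evict T, frames [F, C, G, Q]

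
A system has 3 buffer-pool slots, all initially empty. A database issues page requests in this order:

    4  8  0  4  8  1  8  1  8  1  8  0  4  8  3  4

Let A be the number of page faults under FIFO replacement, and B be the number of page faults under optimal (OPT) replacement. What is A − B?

1

Under FIFO: F F F . . F . . . . . . F F F . → 7 faults.
Under OPT: F F F . . F . . . . . . F . F . → 6 faults.
A − B = 7 − 6 = 1.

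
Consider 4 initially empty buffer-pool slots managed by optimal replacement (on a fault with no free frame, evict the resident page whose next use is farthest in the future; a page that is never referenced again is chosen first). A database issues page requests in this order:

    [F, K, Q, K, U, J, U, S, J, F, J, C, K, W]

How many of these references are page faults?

F: miss, frames [F]
K: miss, frames [F, K]
Q: miss, frames [F, K, Q]
K: hit
U: miss, frames [F, K, Q, U]
J: miss, evict Q, frames [F, K, U, J]
U: hit
S: miss, evict U, frames [F, K, J, S]
J: hit
F: hit
J: hit
C: miss, evict S, frames [F, K, J, C]
K: hit
W: miss, evict C, frames [F, K, J, W]
Page faults: 8.

8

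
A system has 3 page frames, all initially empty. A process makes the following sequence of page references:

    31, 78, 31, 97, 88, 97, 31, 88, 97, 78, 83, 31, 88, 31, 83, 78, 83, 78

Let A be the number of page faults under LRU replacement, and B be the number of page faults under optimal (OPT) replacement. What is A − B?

2

Under LRU: F F . F F . . . . F F F F . . F . . → 9 faults.
Under OPT: F F . F F . . . . F F . . . . F . . → 7 faults.
A − B = 9 − 7 = 2.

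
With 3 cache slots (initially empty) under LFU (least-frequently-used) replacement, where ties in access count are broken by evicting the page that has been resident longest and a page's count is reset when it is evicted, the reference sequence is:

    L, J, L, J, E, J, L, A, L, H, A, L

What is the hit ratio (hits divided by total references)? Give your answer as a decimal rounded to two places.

0.50

L -> miss, frames {L}
J -> miss, frames {L,J}
L -> hit
J -> hit
E -> miss, frames {L,J,E}
J -> hit
L -> hit
A -> miss, evict E, frames {L,J,A}
L -> hit
H -> miss, evict A, frames {L,J,H}
A -> miss, evict H, frames {L,J,A}
L -> hit
Hits: 6 of 12 references → 6/12 = 0.5000.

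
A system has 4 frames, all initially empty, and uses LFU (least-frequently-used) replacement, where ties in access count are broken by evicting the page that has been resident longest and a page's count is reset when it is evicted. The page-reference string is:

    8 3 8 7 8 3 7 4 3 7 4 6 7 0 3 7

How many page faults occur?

8 → miss, frames {8}
3 → miss, frames {8,3}
8 → hit
7 → miss, frames {8,3,7}
8 → hit
3 → hit
7 → hit
4 → miss, frames {8,3,7,4}
3 → hit
7 → hit
4 → hit
6 → miss, evict 4, frames {8,3,7,6}
7 → hit
0 → miss, evict 6, frames {8,3,7,0}
3 → hit
7 → hit
Page faults: 6.

6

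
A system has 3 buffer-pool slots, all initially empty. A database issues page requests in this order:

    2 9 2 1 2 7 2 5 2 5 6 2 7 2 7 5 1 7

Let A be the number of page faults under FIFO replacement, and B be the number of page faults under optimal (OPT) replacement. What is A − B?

4

Under FIFO: F F . F . F F F . . F . F F . F F F → 12 faults.
Under OPT: F F . F . F . F . . F . . . . F F . → 8 faults.
A − B = 12 − 8 = 4.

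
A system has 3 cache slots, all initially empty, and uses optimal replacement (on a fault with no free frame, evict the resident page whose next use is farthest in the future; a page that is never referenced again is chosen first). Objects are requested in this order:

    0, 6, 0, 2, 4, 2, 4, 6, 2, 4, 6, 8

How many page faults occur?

0: fault, frames {0}
6: fault, frames {0,6}
0: hit
2: fault, frames {0,6,2}
4: fault, evict 0, frames {6,2,4}
2: hit
4: hit
6: hit
2: hit
4: hit
6: hit
8: fault, evict 4, frames {6,2,8}
Page faults: 5.

5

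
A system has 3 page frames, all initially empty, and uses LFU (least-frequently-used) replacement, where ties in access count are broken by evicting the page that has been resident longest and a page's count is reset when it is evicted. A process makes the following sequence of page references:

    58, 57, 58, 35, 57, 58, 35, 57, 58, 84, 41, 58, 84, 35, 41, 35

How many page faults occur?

9

58 → miss, frames [58]
57 → miss, frames [58, 57]
58 → hit
35 → miss, frames [58, 57, 35]
57 → hit
58 → hit
35 → hit
57 → hit
58 → hit
84 → miss, evict 35, frames [58, 57, 84]
41 → miss, evict 84, frames [58, 57, 41]
58 → hit
84 → miss, evict 41, frames [58, 57, 84]
35 → miss, evict 84, frames [58, 57, 35]
41 → miss, evict 35, frames [58, 57, 41]
35 → miss, evict 41, frames [58, 57, 35]
Page faults: 9.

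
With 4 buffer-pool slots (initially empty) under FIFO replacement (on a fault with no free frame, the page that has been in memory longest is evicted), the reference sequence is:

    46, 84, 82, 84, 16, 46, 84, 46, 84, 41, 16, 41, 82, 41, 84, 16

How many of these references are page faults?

46: fault, frames {46}
84: fault, frames {46,84}
82: fault, frames {46,84,82}
84: hit
16: fault, frames {46,84,82,16}
46: hit
84: hit
46: hit
84: hit
41: fault, evict 46, frames {84,82,16,41}
16: hit
41: hit
82: hit
41: hit
84: hit
16: hit
Page faults: 5.

5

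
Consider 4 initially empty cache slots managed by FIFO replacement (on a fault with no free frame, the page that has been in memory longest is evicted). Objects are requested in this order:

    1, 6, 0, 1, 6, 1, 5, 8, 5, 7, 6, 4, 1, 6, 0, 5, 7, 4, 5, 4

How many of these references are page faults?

1: miss, frames [1]
6: miss, frames [1, 6]
0: miss, frames [1, 6, 0]
1: hit
6: hit
1: hit
5: miss, frames [1, 6, 0, 5]
8: miss, evict 1, frames [6, 0, 5, 8]
5: hit
7: miss, evict 6, frames [0, 5, 8, 7]
6: miss, evict 0, frames [5, 8, 7, 6]
4: miss, evict 5, frames [8, 7, 6, 4]
1: miss, evict 8, frames [7, 6, 4, 1]
6: hit
0: miss, evict 7, frames [6, 4, 1, 0]
5: miss, evict 6, frames [4, 1, 0, 5]
7: miss, evict 4, frames [1, 0, 5, 7]
4: miss, evict 1, frames [0, 5, 7, 4]
5: hit
4: hit
Page faults: 13.

13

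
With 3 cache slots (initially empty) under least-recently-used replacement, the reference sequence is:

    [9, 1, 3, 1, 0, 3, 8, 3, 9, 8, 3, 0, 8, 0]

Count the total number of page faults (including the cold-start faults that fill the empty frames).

9 → miss, frames [9]
1 → miss, frames [9, 1]
3 → miss, frames [9, 1, 3]
1 → hit
0 → miss, evict 9, frames [3, 1, 0]
3 → hit
8 → miss, evict 1, frames [0, 3, 8]
3 → hit
9 → miss, evict 0, frames [8, 3, 9]
8 → hit
3 → hit
0 → miss, evict 9, frames [8, 3, 0]
8 → hit
0 → hit
Page faults: 7.

7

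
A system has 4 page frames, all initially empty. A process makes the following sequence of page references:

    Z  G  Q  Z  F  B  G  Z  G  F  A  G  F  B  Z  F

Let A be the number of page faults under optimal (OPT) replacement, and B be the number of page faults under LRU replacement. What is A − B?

Under OPT: F F F . F F . . . . F . . . F . → 7 faults.
Under LRU: F F F . F F F . . . F . . F F . → 9 faults.
A − B = 7 − 9 = -2.

-2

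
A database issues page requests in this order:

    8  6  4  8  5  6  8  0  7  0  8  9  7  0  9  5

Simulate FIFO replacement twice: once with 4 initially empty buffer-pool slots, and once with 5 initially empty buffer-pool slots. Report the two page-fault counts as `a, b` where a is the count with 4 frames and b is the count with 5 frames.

9, 8

4 frames: F F F . F . . F F . F F . . . F → 9 faults.
5 frames: F F F . F . . F F . F F . . . . → 8 faults.
8 < 9: adding a frame reduced faults, as is typical.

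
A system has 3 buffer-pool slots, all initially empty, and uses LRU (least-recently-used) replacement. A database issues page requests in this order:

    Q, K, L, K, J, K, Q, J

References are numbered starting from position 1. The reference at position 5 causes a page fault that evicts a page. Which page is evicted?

pos 1: Q: fault, frames [Q]
pos 2: K: fault, frames [Q, K]
pos 3: L: fault, frames [Q, K, L]
pos 4: K: hit
pos 5: J: fault, evict Q, frames [L, K, J]
At position 5, page Q is evicted.

Q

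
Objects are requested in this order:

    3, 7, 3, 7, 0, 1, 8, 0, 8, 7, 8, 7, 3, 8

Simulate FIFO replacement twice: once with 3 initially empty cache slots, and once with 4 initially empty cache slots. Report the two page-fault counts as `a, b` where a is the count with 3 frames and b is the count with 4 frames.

3 frames: F F . . F F F . . F . . F . → 7 faults.
4 frames: F F . . F F F . . . . . F . → 6 faults.
6 < 7: adding a frame reduced faults, as is typical.

7, 6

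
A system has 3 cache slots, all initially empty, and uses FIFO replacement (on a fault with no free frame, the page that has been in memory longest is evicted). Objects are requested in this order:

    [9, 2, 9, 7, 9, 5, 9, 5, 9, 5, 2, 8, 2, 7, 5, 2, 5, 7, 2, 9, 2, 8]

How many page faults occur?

9: miss, frames (9)
2: miss, frames (9 2)
9: hit
7: miss, frames (9 2 7)
9: hit
5: miss, evict 9, frames (2 7 5)
9: miss, evict 2, frames (7 5 9)
5: hit
9: hit
5: hit
2: miss, evict 7, frames (5 9 2)
8: miss, evict 5, frames (9 2 8)
2: hit
7: miss, evict 9, frames (2 8 7)
5: miss, evict 2, frames (8 7 5)
2: miss, evict 8, frames (7 5 2)
5: hit
7: hit
2: hit
9: miss, evict 7, frames (5 2 9)
2: hit
8: miss, evict 5, frames (2 9 8)
Page faults: 12.

12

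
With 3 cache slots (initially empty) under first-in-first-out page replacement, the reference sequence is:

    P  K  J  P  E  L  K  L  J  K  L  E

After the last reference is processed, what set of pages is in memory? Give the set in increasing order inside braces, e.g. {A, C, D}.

P → miss, frames (P)
K → miss, frames (P K)
J → miss, frames (P K J)
P → hit
E → miss, evict P, frames (K J E)
L → miss, evict K, frames (J E L)
K → miss, evict J, frames (E L K)
L → hit
J → miss, evict E, frames (L K J)
K → hit
L → hit
E → miss, evict L, frames (K J E)

{E, J, K}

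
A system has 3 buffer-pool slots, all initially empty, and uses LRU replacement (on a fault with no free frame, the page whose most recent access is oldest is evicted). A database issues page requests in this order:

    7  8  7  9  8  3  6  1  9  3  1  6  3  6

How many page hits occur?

5

7 → fault, frames [7]
8 → fault, frames [7, 8]
7 → hit
9 → fault, frames [8, 7, 9]
8 → hit
3 → fault, evict 7, frames [9, 8, 3]
6 → fault, evict 9, frames [8, 3, 6]
1 → fault, evict 8, frames [3, 6, 1]
9 → fault, evict 3, frames [6, 1, 9]
3 → fault, evict 6, frames [1, 9, 3]
1 → hit
6 → fault, evict 9, frames [3, 1, 6]
3 → hit
6 → hit
Hits: 5.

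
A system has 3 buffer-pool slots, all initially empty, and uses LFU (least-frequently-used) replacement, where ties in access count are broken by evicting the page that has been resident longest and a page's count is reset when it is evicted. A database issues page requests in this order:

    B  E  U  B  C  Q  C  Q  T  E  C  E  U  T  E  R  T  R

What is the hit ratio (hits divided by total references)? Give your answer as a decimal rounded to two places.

0.33

B -> miss, frames [B]
E -> miss, frames [B, E]
U -> miss, frames [B, E, U]
B -> hit
C -> miss, evict E, frames [B, U, C]
Q -> miss, evict U, frames [B, C, Q]
C -> hit
Q -> hit
T -> miss, evict B, frames [C, Q, T]
E -> miss, evict T, frames [C, Q, E]
C -> hit
E -> hit
U -> miss, evict Q, frames [C, E, U]
T -> miss, evict U, frames [C, E, T]
E -> hit
R -> miss, evict T, frames [C, E, R]
T -> miss, evict R, frames [C, E, T]
R -> miss, evict T, frames [C, E, R]
Hits: 6 of 18 references → 6/18 = 0.3333.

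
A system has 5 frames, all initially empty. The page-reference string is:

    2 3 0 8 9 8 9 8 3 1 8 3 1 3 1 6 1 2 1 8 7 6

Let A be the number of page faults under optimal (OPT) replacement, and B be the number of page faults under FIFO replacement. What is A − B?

Under OPT: F F F F F . . . . F . . . . . F . . . . F . → 8 faults.
Under FIFO: F F F F F . . . . F . . . . . F . F . . F . → 9 faults.
A − B = 8 − 9 = -1.

-1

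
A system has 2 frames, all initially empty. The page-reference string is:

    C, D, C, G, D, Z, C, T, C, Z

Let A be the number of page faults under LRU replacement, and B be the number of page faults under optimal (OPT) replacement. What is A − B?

Under LRU: F F . F F F F F . F → 8 faults.
Under OPT: F F . F . F F F . F → 7 faults.
A − B = 8 − 7 = 1.

1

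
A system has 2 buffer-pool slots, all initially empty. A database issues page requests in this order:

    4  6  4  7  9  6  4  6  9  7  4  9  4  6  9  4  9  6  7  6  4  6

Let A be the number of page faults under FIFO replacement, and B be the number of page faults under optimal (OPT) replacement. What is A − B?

Under FIFO: F F . F F F F . F F F F . F . F F F F . F F → 17 faults.
Under OPT: F F . F F . F . F F . F . F . F . F F . F . → 13 faults.
A − B = 17 − 13 = 4.

4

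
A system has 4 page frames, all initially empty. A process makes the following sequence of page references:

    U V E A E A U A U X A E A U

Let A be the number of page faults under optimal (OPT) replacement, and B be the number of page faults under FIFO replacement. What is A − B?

-1

Under OPT: F F F F . . . . . F . . . . → 5 faults.
Under FIFO: F F F F . . . . . F . . . F → 6 faults.
A − B = 5 − 6 = -1.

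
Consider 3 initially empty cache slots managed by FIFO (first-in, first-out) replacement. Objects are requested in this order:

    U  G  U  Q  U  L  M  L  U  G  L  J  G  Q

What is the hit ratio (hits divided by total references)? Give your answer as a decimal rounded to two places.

U → fault, frames {U}
G → fault, frames {U,G}
U → hit
Q → fault, frames {U,G,Q}
U → hit
L → fault, evict U, frames {G,Q,L}
M → fault, evict G, frames {Q,L,M}
L → hit
U → fault, evict Q, frames {L,M,U}
G → fault, evict L, frames {M,U,G}
L → fault, evict M, frames {U,G,L}
J → fault, evict U, frames {G,L,J}
G → hit
Q → fault, evict G, frames {L,J,Q}
Hits: 4 of 14 references → 4/14 = 0.2857.

0.29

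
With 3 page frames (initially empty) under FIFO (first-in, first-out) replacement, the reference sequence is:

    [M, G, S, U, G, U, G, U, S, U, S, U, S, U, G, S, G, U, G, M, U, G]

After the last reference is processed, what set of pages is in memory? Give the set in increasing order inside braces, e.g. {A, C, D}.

{G, M, U}

M → miss, frames {M}
G → miss, frames {M,G}
S → miss, frames {M,G,S}
U → miss, evict M, frames {G,S,U}
G → hit
U → hit
G → hit
U → hit
S → hit
U → hit
S → hit
U → hit
S → hit
U → hit
G → hit
S → hit
G → hit
U → hit
G → hit
M → miss, evict G, frames {S,U,M}
U → hit
G → miss, evict S, frames {U,M,G}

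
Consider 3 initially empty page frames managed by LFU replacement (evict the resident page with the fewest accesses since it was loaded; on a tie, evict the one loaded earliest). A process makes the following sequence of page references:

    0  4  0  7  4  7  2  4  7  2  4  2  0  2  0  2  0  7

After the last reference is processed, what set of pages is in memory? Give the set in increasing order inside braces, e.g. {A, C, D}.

{2, 4, 7}

0 -> miss, frames {0}
4 -> miss, frames {0,4}
0 -> hit
7 -> miss, frames {0,4,7}
4 -> hit
7 -> hit
2 -> miss, evict 0, frames {4,7,2}
4 -> hit
7 -> hit
2 -> hit
4 -> hit
2 -> hit
0 -> miss, evict 7, frames {4,2,0}
2 -> hit
0 -> hit
2 -> hit
0 -> hit
7 -> miss, evict 0, frames {4,2,7}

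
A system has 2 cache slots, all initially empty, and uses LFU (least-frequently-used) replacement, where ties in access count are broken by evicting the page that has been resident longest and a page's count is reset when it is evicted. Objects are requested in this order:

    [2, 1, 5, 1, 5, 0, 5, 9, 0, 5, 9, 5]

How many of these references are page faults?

7

2: fault, frames {2}
1: fault, frames {2,1}
5: fault, evict 2, frames {1,5}
1: hit
5: hit
0: fault, evict 1, frames {5,0}
5: hit
9: fault, evict 0, frames {5,9}
0: fault, evict 9, frames {5,0}
5: hit
9: fault, evict 0, frames {5,9}
5: hit
Page faults: 7.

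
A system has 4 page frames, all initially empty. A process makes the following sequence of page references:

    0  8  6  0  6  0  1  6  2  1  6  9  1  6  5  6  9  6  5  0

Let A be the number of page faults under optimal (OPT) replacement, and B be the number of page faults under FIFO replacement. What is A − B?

-2

Under OPT: F F F . . . F . F . . F . . F . . . . . → 7 faults.
Under FIFO: F F F . . . F . F . . F . . F F . . . F → 9 faults.
A − B = 7 − 9 = -2.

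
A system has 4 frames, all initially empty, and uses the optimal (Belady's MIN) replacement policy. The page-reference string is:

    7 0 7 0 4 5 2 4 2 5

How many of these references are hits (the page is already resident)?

7 -> miss, frames [7]
0 -> miss, frames [7, 0]
7 -> hit
0 -> hit
4 -> miss, frames [7, 0, 4]
5 -> miss, frames [7, 0, 4, 5]
2 -> miss, evict 0, frames [7, 4, 5, 2]
4 -> hit
2 -> hit
5 -> hit
Hits: 5.

5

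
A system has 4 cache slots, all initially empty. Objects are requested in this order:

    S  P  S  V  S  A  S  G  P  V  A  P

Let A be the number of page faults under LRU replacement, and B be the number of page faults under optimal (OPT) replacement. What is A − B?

3

Under LRU: F F . F . F . F F F F . → 8 faults.
Under OPT: F F . F . F . F . . . . → 5 faults.
A − B = 8 − 5 = 3.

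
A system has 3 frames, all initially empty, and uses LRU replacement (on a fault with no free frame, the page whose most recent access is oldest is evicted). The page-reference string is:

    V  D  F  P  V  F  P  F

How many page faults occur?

5

V -> miss, frames (V)
D -> miss, frames (V D)
F -> miss, frames (V D F)
P -> miss, evict V, frames (D F P)
V -> miss, evict D, frames (F P V)
F -> hit
P -> hit
F -> hit
Page faults: 5.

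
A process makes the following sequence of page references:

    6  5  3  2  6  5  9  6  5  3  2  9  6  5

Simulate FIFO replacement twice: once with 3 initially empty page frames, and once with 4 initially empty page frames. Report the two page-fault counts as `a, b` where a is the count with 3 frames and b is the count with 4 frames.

3 frames: F F F F F F F . . F F . F F → 11 faults.
4 frames: F F F F . . F F F F F F F F → 12 faults.
12 > 11: adding a frame increased faults — Belady's anomaly.

11, 12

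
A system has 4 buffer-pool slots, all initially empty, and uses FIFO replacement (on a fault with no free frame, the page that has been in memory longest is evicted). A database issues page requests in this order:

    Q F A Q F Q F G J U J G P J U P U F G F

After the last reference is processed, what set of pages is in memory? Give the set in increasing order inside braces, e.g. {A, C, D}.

{F, G, P, U}

Q: fault, frames (Q)
F: fault, frames (Q F)
A: fault, frames (Q F A)
Q: hit
F: hit
Q: hit
F: hit
G: fault, frames (Q F A G)
J: fault, evict Q, frames (F A G J)
U: fault, evict F, frames (A G J U)
J: hit
G: hit
P: fault, evict A, frames (G J U P)
J: hit
U: hit
P: hit
U: hit
F: fault, evict G, frames (J U P F)
G: fault, evict J, frames (U P F G)
F: hit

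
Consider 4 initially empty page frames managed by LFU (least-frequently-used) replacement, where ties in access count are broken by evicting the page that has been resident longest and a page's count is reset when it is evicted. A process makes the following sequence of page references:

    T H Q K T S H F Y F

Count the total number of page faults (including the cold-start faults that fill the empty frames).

T: miss, frames [T]
H: miss, frames [T, H]
Q: miss, frames [T, H, Q]
K: miss, frames [T, H, Q, K]
T: hit
S: miss, evict H, frames [T, Q, K, S]
H: miss, evict Q, frames [T, K, S, H]
F: miss, evict K, frames [T, S, H, F]
Y: miss, evict S, frames [T, H, F, Y]
F: hit
Page faults: 8.

8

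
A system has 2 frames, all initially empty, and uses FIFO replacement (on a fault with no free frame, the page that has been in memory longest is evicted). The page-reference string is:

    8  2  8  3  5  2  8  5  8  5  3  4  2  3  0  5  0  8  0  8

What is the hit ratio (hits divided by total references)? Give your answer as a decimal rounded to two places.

8 -> miss, frames (8)
2 -> miss, frames (8 2)
8 -> hit
3 -> miss, evict 8, frames (2 3)
5 -> miss, evict 2, frames (3 5)
2 -> miss, evict 3, frames (5 2)
8 -> miss, evict 5, frames (2 8)
5 -> miss, evict 2, frames (8 5)
8 -> hit
5 -> hit
3 -> miss, evict 8, frames (5 3)
4 -> miss, evict 5, frames (3 4)
2 -> miss, evict 3, frames (4 2)
3 -> miss, evict 4, frames (2 3)
0 -> miss, evict 2, frames (3 0)
5 -> miss, evict 3, frames (0 5)
0 -> hit
8 -> miss, evict 0, frames (5 8)
0 -> miss, evict 5, frames (8 0)
8 -> hit
Hits: 5 of 20 references → 5/20 = 0.2500.

0.25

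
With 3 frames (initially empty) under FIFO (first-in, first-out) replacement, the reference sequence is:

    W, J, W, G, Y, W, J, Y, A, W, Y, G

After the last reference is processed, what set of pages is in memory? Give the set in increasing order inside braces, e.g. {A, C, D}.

{A, G, Y}

W → fault, frames {W}
J → fault, frames {W,J}
W → hit
G → fault, frames {W,J,G}
Y → fault, evict W, frames {J,G,Y}
W → fault, evict J, frames {G,Y,W}
J → fault, evict G, frames {Y,W,J}
Y → hit
A → fault, evict Y, frames {W,J,A}
W → hit
Y → fault, evict W, frames {J,A,Y}
G → fault, evict J, frames {A,Y,G}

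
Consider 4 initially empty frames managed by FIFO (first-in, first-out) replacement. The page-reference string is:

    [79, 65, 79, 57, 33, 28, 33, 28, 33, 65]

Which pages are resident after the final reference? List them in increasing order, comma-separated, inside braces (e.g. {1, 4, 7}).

79 → miss, frames {79}
65 → miss, frames {79,65}
79 → hit
57 → miss, frames {79,65,57}
33 → miss, frames {79,65,57,33}
28 → miss, evict 79, frames {65,57,33,28}
33 → hit
28 → hit
33 → hit
65 → hit

{28, 33, 57, 65}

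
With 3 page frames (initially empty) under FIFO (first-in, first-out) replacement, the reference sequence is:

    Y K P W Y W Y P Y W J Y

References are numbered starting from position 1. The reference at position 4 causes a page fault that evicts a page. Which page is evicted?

pos 1: Y: miss, frames [Y]
pos 2: K: miss, frames [Y, K]
pos 3: P: miss, frames [Y, K, P]
pos 4: W: miss, evict Y, frames [K, P, W]
At position 4, page Y is evicted.

Y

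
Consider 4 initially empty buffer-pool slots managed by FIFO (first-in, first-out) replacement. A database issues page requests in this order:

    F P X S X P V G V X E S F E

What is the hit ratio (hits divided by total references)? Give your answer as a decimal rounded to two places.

0.43

F → fault, frames (F)
P → fault, frames (F P)
X → fault, frames (F P X)
S → fault, frames (F P X S)
X → hit
P → hit
V → fault, evict F, frames (P X S V)
G → fault, evict P, frames (X S V G)
V → hit
X → hit
E → fault, evict X, frames (S V G E)
S → hit
F → fault, evict S, frames (V G E F)
E → hit
Hits: 6 of 14 references → 6/14 = 0.4286.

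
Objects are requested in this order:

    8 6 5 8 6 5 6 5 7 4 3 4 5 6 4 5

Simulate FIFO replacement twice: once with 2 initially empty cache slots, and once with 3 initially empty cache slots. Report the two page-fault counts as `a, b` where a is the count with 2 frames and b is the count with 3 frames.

2 frames: F F F F F F . . F F F . F F F F → 13 faults.
3 frames: F F F . . . . . F F F . F F F . → 9 faults.
9 < 13: adding a frame reduced faults, as is typical.

13, 9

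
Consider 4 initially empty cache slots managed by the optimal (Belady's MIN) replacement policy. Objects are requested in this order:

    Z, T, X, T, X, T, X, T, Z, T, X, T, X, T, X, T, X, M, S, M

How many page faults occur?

5

Z -> fault, frames {Z}
T -> fault, frames {Z,T}
X -> fault, frames {Z,T,X}
T -> hit
X -> hit
T -> hit
X -> hit
T -> hit
Z -> hit
T -> hit
X -> hit
T -> hit
X -> hit
T -> hit
X -> hit
T -> hit
X -> hit
M -> fault, frames {Z,T,X,M}
S -> fault, evict X, frames {Z,T,M,S}
M -> hit
Page faults: 5.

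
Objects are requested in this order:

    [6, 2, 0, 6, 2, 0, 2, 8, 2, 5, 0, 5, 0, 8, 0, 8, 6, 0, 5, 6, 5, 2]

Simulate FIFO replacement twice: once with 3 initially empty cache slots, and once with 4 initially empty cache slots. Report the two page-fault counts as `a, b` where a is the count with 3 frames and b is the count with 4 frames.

3 frames: F F F . . . . F . F . . . . . . F F . . . F → 8 faults.
4 frames: F F F . . . . F . F . . . . . . F . . . . F → 7 faults.
7 < 8: adding a frame reduced faults, as is typical.

8, 7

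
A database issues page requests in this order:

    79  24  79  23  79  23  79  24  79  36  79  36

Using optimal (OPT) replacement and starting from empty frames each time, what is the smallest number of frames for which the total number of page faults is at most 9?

2

f=1: 12 faults
f=2: 5 faults
f=3: 4 faults
f=4: 4 faults
Smallest f with faults ≤ 9 is 2.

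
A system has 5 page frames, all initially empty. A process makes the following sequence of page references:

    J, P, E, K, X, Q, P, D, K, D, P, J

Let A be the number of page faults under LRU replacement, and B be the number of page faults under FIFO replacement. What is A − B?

Under LRU: F F F F F F . F . . . F → 8 faults.
Under FIFO: F F F F F F . F . . F F → 9 faults.
A − B = 8 − 9 = -1.

-1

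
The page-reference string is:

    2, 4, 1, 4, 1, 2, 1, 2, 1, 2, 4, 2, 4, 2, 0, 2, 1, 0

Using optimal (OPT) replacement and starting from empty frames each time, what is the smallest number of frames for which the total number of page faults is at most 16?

f=1: 18 faults
f=2: 7 faults
f=3: 4 faults
f=4: 4 faults
Smallest f with faults ≤ 16 is 2.

2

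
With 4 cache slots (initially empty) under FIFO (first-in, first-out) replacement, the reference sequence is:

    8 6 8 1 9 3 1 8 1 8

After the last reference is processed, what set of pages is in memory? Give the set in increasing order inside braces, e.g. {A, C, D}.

8 → fault, frames [8]
6 → fault, frames [8, 6]
8 → hit
1 → fault, frames [8, 6, 1]
9 → fault, frames [8, 6, 1, 9]
3 → fault, evict 8, frames [6, 1, 9, 3]
1 → hit
8 → fault, evict 6, frames [1, 9, 3, 8]
1 → hit
8 → hit

{1, 3, 8, 9}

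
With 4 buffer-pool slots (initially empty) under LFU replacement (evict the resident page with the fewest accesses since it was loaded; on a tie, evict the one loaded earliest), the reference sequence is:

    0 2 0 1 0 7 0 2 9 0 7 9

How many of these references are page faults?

5

0: fault, frames (0)
2: fault, frames (0 2)
0: hit
1: fault, frames (0 2 1)
0: hit
7: fault, frames (0 2 1 7)
0: hit
2: hit
9: fault, evict 1, frames (0 2 7 9)
0: hit
7: hit
9: hit
Page faults: 5.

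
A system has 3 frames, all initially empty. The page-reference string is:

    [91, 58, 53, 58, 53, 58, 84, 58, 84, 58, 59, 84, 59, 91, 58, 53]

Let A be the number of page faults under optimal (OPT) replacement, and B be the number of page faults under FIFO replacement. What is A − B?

Under OPT: F F F . . . F . . . F . . . F F → 7 faults.
Under FIFO: F F F . . . F . . . F . . F F F → 8 faults.
A − B = 7 − 8 = -1.

-1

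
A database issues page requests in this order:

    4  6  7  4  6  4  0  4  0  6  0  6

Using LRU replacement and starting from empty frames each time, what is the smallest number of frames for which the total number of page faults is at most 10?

f=1: 12 faults
f=2: 7 faults
f=3: 4 faults
f=4: 4 faults
Smallest f with faults ≤ 10 is 2.

2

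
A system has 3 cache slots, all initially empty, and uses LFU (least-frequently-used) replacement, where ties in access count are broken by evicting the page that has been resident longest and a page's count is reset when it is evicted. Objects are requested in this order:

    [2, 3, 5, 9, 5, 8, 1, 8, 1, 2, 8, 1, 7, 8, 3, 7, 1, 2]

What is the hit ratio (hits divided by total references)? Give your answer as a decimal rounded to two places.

0.39

2: miss, frames {2}
3: miss, frames {2,3}
5: miss, frames {2,3,5}
9: miss, evict 2, frames {3,5,9}
5: hit
8: miss, evict 3, frames {5,9,8}
1: miss, evict 9, frames {5,8,1}
8: hit
1: hit
2: miss, evict 5, frames {8,1,2}
8: hit
1: hit
7: miss, evict 2, frames {8,1,7}
8: hit
3: miss, evict 7, frames {8,1,3}
7: miss, evict 3, frames {8,1,7}
1: hit
2: miss, evict 7, frames {8,1,2}
Hits: 7 of 18 references → 7/18 = 0.3889.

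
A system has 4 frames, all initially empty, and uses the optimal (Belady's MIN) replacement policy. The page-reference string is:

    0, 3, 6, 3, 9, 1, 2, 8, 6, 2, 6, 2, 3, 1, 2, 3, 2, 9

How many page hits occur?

0: fault, frames [0]
3: fault, frames [0, 3]
6: fault, frames [0, 3, 6]
3: hit
9: fault, frames [0, 3, 6, 9]
1: fault, evict 0, frames [3, 6, 9, 1]
2: fault, evict 9, frames [3, 6, 1, 2]
8: fault, evict 1, frames [3, 6, 2, 8]
6: hit
2: hit
6: hit
2: hit
3: hit
1: fault, evict 8, frames [3, 6, 2, 1]
2: hit
3: hit
2: hit
9: fault, evict 1, frames [3, 6, 2, 9]
Hits: 9.

9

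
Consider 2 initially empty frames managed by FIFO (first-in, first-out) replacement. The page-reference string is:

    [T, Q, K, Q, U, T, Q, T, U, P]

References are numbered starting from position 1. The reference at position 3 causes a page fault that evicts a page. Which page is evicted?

T

pos 1: T → miss, frames (T)
pos 2: Q → miss, frames (T Q)
pos 3: K → miss, evict T, frames (Q K)
At position 3, page T is evicted.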